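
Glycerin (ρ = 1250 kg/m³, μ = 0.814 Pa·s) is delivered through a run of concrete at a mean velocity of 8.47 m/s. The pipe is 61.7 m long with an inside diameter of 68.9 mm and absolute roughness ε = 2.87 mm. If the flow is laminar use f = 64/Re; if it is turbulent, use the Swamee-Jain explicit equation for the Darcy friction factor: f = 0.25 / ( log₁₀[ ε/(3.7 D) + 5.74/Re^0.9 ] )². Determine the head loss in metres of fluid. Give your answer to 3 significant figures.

h_f ≈ 234 m

Reynolds number Re = ρVD/μ = 1250 · 8.47 · 0.0689 / 0.814 = 896.2.
Re < 2300 → laminar flow, so f = 64/Re = 64/896.2 = 0.07142 (the turbulent correlation is not needed).
Darcy-Weisbach: ΔP = f(L/D)(ρV²/2) = 0.07142·(61.7/0.0689)·(1250·8.47²/2) = 0.07142·895.5·4.484e+04 = 2.868e+06 Pa.
Head loss h_f = ΔP/(ρg) = 2.868e+06/(1250·9.81) = 234 m.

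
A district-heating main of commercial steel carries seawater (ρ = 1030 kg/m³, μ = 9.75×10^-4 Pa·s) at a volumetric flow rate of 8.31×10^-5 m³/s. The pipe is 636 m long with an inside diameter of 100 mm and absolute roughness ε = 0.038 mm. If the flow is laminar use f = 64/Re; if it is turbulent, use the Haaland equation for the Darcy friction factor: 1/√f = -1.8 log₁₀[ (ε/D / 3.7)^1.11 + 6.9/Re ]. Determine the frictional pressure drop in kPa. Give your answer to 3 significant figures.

Cross-sectional area A = πD²/4 = π(0.1)²/4 = 0.007854 m²; mean velocity V = Q/A = 8.31e-05/0.007854 = 0.01058 m/s.
Reynolds number Re = ρVD/μ = 1030 · 0.01058 · 0.1 / 0.000975 = 1118.
Re < 2300 → laminar flow, so f = 64/Re = 64/1118 = 0.05726 (the turbulent correlation is not needed).
Darcy-Weisbach: ΔP = f(L/D)(ρV²/2) = 0.05726·(636/0.1)·(1030·0.01058²/2) = 0.05726·6360·0.05765 = 21 Pa.
ΔP = 21 Pa = 0.0210 kPa.

ΔP ≈ 0.0210 kPa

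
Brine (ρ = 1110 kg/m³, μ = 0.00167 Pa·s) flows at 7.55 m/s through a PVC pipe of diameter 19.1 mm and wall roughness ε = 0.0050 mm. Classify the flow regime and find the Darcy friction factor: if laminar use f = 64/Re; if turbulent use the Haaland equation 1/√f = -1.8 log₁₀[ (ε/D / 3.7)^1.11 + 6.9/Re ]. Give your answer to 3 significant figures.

Re = ρVD/μ = 1110·7.55·0.0191/0.00167 = 9.585e+04.
Re > 4000 → turbulent. ε/D = 5e-06/0.0191 = 0.000262; Haaland: 1/√f = -1.8 log₁₀[2.47e-05 + 7.2e-05] = 7.226, so f = 0.01915.

f ≈ 0.0192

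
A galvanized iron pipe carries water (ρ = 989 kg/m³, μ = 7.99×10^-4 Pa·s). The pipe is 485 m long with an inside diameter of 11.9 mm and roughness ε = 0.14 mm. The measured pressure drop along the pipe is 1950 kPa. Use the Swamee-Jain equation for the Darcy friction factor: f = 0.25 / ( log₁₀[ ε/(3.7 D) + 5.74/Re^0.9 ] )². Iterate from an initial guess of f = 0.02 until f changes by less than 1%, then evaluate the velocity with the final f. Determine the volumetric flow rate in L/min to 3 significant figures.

Rearranging Darcy-Weisbach: V = √(2·ΔP·D/(f·L·ρ)). With ε/D = 0.00014/0.0119 = 0.0118, iterate starting from f = 0.02:
  f = 0.02 → V = √(2·1.95e+06·0.0119/(0.02·485·989)) = 2.199 m/s; Re = ρVD/μ = 3.24e+04; f → 0.04219
  f = 0.04219 → V = 1.514 m/s; Re = 2.231e+04; f → 0.043
  f = 0.043 → V = 1.5 m/s; Re = 2.209e+04; f → 0.04303
Converged (Δf/f < 1%). With the final f = 0.04303: V = √(2·1.95e+06·0.0119/(0.04303·485·989)) = 1.5 m/s.
Q = V·A = 1.5·(π/4·0.0119²) = 0.0001668 m³/s = 10.0 L/min.

Q ≈ 10.0 L/min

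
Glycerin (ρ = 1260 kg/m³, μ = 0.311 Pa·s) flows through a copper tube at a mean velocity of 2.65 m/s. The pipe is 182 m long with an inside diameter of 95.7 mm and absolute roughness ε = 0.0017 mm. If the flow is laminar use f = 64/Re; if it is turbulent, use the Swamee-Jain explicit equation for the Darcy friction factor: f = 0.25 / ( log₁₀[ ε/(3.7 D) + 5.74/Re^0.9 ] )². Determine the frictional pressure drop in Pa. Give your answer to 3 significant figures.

ΔP ≈ 524000 Pa

Reynolds number Re = ρVD/μ = 1260 · 2.65 · 0.0957 / 0.311 = 1027.
Re < 2300 → laminar flow, so f = 64/Re = 64/1027 = 0.06229 (the turbulent correlation is not needed).
Darcy-Weisbach: ΔP = f(L/D)(ρV²/2) = 0.06229·(182/0.0957)·(1260·2.65²/2) = 0.06229·1902·4424 = 5.241e+05 Pa.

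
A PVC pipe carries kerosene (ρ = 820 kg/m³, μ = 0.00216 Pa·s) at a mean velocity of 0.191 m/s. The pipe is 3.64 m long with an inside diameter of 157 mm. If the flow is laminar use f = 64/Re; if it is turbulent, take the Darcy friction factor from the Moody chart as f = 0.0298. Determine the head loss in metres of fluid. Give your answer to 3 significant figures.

Reynolds number Re = ρVD/μ = 820 · 0.191 · 0.157 / 0.00216 = 1.138e+04.
Re > 4000 → turbulent; use the Moody-chart value f = 0.0298.
Darcy-Weisbach: ΔP = f(L/D)(ρV²/2) = 0.0298·(3.64/0.157)·(820·0.191²/2) = 0.0298·23.18·14.96 = 10.33 Pa.
Head loss h_f = ΔP/(ρg) = 10.33/(820·9.81) = 0.00128 m.

h_f ≈ 0.00128 m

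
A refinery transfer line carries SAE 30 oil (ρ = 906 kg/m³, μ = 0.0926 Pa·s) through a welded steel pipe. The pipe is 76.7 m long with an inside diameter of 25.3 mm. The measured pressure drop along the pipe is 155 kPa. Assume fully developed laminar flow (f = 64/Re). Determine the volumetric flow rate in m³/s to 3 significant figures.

For laminar flow, f = 64/Re with Re = ρVD/μ, so Darcy-Weisbach reduces to ΔP = 32μLV/D². Solving for V: V = ΔP·D²/(32μL) = 1.55e+05·(0.0253)²/(32·0.0926·76.7) = 0.4365 m/s.
Check: Re = ρVD/μ = 906·0.4365·0.0253/0.0926 = 108.1 < 2300, so the laminar assumption holds.
Q = V·A = 0.4365·(π/4·0.0253²) = 0.0002195 m³/s = 2.19×10^-4 m³/s.

Q ≈ 2.19×10^-4 m³/s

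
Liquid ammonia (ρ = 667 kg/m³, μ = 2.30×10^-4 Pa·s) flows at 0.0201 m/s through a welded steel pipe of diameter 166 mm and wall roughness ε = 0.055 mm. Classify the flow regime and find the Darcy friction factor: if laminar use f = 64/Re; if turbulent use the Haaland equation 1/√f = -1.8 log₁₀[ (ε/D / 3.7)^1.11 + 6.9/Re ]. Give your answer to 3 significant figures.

Re = ρVD/μ = 667·0.0201·0.166/0.00023 = 9676.
Re > 4000 → turbulent. ε/D = 5.5e-05/0.166 = 0.000331; Haaland: 1/√f = -1.8 log₁₀[3.21e-05 + 0.000713] = 5.63, so f = 0.03155.

f ≈ 0.0316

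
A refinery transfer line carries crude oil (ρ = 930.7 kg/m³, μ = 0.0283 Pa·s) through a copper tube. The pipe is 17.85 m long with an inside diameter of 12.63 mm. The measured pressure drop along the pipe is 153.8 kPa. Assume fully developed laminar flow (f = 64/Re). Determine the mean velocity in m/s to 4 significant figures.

V ≈ 1.518 m/s

For laminar flow, f = 64/Re with Re = ρVD/μ, so Darcy-Weisbach reduces to ΔP = 32μLV/D². Solving for V: V = ΔP·D²/(32μL) = 1.538e+05·(0.01263)²/(32·0.0283·17.85) = 1.518 m/s.
Check: Re = ρVD/μ = 930.7·1.518·0.01263/0.0283 = 630.4 < 2300, so the laminar assumption holds.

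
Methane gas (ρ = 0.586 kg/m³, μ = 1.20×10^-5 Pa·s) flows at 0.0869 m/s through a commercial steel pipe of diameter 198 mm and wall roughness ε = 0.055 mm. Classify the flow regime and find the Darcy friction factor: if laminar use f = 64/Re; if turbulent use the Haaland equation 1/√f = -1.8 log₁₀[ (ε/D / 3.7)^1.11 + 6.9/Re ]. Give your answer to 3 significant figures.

Re = ρVD/μ = 0.586·0.0869·0.198/1.2e-05 = 840.2.
Re < 2300 → laminar, so f = 64/Re = 0.07617 (roughness is irrelevant in laminar flow).

f ≈ 0.0762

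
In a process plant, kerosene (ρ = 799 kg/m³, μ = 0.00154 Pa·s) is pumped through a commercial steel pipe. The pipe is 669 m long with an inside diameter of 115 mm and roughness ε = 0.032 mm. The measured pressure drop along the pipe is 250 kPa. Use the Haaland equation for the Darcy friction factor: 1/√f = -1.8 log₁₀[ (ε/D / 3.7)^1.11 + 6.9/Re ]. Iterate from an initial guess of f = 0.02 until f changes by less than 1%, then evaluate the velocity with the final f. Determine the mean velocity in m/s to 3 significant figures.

V ≈ 2.44 m/s

Rearranging Darcy-Weisbach: V = √(2·ΔP·D/(f·L·ρ)). With ε/D = 3.2e-05/0.115 = 0.000278, iterate starting from f = 0.02:
  f = 0.02 → V = √(2·2.5e+05·0.115/(0.02·669·799)) = 2.319 m/s; Re = ρVD/μ = 1.384e+05; f → 0.01821
  f = 0.01821 → V = 2.431 m/s; Re = 1.45e+05; f → 0.01809
Converged (Δf/f < 1%). With the final f = 0.01809: V = √(2·2.5e+05·0.115/(0.01809·669·799)) = 2.439 m/s.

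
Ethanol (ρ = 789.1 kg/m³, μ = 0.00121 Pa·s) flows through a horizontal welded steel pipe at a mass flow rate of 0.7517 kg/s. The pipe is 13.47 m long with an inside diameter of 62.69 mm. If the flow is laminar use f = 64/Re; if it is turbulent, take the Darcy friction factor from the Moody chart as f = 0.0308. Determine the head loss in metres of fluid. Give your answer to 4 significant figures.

h_f ≈ 0.03213 m

A = πD²/4 = π(0.06269)²/4 = 0.003087 m²; mean velocity V = ṁ/(ρA) = 0.7517/(789.1 · 0.003087) = 0.3086 m/s.
Reynolds number Re = ρVD/μ = 789.1 · 0.3086 · 0.06269 / 0.00121 = 1.262e+04.
Re > 4000 → turbulent; use the Moody-chart value f = 0.0308.
Darcy-Weisbach: ΔP = f(L/D)(ρV²/2) = 0.0308·(13.47/0.06269)·(789.1·0.3086²/2) = 0.0308·214.9·37.58 = 248.7 Pa.
Head loss h_f = ΔP/(ρg) = 248.7/(789.1·9.81) = 0.03213 m.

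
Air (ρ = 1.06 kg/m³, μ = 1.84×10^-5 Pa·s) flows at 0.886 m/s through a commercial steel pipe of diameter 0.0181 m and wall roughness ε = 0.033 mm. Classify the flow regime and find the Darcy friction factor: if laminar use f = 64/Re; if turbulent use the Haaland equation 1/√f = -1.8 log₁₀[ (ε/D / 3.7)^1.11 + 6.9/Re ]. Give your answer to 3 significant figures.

Re = ρVD/μ = 1.06·0.886·0.0181/1.84e-05 = 923.8.
Re < 2300 → laminar, so f = 64/Re = 0.06928 (roughness is irrelevant in laminar flow).

f ≈ 0.0693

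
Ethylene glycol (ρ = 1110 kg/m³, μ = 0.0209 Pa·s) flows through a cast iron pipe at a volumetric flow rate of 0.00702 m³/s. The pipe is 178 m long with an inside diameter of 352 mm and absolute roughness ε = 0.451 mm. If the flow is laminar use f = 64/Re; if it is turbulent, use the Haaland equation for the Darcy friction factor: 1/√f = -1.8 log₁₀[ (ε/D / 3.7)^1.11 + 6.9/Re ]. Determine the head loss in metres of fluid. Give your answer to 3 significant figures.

h_f ≈ 0.00637 m

Cross-sectional area A = πD²/4 = π(0.352)²/4 = 0.09731 m²; mean velocity V = Q/A = 0.00702/0.09731 = 0.07214 m/s.
Reynolds number Re = ρVD/μ = 1110 · 0.07214 · 0.352 / 0.0209 = 1349.
Re < 2300 → laminar flow, so f = 64/Re = 64/1349 = 0.04746 (the turbulent correlation is not needed).
Darcy-Weisbach: ΔP = f(L/D)(ρV²/2) = 0.04746·(178/0.352)·(1110·0.07214²/2) = 0.04746·505.7·2.888 = 69.31 Pa.
Head loss h_f = ΔP/(ρg) = 69.31/(1110·9.81) = 0.00637 m.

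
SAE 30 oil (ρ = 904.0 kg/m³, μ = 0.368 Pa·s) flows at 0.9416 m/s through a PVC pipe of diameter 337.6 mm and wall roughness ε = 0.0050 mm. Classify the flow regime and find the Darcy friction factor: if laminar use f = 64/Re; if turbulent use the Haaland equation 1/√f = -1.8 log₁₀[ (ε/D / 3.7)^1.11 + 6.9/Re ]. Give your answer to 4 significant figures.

f ≈ 0.08196

Re = ρVD/μ = 904·0.9416·0.3376/0.368 = 780.9.
Re < 2300 → laminar, so f = 64/Re = 0.08196 (roughness is irrelevant in laminar flow).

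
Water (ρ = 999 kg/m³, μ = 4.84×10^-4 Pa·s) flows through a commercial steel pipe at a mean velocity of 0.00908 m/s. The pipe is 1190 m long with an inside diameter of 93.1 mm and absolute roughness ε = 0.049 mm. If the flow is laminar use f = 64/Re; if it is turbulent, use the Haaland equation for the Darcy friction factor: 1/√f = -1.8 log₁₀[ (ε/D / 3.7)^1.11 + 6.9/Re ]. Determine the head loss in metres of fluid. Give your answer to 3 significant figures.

Reynolds number Re = ρVD/μ = 999 · 0.00908 · 0.0931 / 0.000484 = 1745.
Re < 2300 → laminar flow, so f = 64/Re = 64/1745 = 0.03668 (the turbulent correlation is not needed).
Darcy-Weisbach: ΔP = f(L/D)(ρV²/2) = 0.03668·(1190/0.0931)·(999·0.00908²/2) = 0.03668·1.278e+04·0.04118 = 19.31 Pa.
Head loss h_f = ΔP/(ρg) = 19.31/(999·9.81) = 0.00197 m.

h_f ≈ 0.00197 m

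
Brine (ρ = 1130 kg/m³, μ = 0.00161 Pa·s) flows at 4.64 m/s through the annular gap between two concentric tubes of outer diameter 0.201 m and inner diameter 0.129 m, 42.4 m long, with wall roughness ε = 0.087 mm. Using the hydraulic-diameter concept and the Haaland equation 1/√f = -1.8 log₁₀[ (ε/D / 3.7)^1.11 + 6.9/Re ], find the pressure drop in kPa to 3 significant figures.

Hydraulic diameter D_h = 4A/P = D_o - D_i = 0.201 - 0.129 = 0.072 m.
Re = ρVD_h/μ = 1130·4.64·0.072/0.00161 = 2.345e+05.
ε/D_h = 8.7e-05/0.072 = 0.00121; Haaland gives 1/√f = -1.8 log₁₀[0.000135+2.94e-05] = 6.811, so f = 0.02156.
ΔP = f(L/D_h)(ρV²/2) = 0.02156·42.4/0.072·1.216e+04 = 1.544e+05 Pa.
ΔP = 154 kPa.

ΔP ≈ 154 kPa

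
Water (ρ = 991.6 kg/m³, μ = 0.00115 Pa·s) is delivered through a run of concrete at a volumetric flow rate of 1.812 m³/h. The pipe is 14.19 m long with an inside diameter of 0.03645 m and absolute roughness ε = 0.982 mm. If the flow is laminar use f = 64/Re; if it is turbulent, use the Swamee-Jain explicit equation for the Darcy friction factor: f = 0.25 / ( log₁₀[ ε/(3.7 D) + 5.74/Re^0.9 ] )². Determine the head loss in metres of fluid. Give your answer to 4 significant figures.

h_f ≈ 0.2662 m

Q = 1.812 m³/h = 1.812/3600 = 0.0005033 m³/s.
Cross-sectional area A = πD²/4 = π(0.03645)²/4 = 0.001043 m²; mean velocity V = Q/A = 0.0005033/0.001043 = 0.4824 m/s.
Reynolds number Re = ρVD/μ = 991.6 · 0.4824 · 0.03645 / 0.00115 = 1.516e+04.
Re > 4000 → turbulent. Relative roughness ε/D = 0.000982/0.03645 = 0.0269. Swamee-Jain: f = 0.25/(log₁₀[0.0269/3.7 + 5.74/1.516e+04^0.9])² = 0.25/(log₁₀[0.00728 + 0.000991])² = 0.25/(-2.082)² = 0.05765.
Darcy-Weisbach: ΔP = f(L/D)(ρV²/2) = 0.05765·(14.19/0.03645)·(991.6·0.4824²/2) = 0.05765·389.3·115.4 = 2589 Pa.
Head loss h_f = ΔP/(ρg) = 2589/(991.6·9.81) = 0.2662 m.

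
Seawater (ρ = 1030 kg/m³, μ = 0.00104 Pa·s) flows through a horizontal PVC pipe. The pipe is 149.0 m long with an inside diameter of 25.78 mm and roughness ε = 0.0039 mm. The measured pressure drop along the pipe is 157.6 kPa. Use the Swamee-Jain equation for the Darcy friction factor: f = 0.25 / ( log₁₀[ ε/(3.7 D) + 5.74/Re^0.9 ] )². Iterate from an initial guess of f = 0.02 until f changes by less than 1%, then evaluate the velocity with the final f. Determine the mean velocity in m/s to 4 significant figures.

V ≈ 1.535 m/s

Rearranging Darcy-Weisbach: V = √(2·ΔP·D/(f·L·ρ)). With ε/D = 3.9e-06/0.02578 = 0.000151, iterate starting from f = 0.02:
  f = 0.02 → V = √(2·1.576e+05·0.02578/(0.02·149·1030)) = 1.627 m/s; Re = ρVD/μ = 4.154e+04; f → 0.0222
  f = 0.0222 → V = 1.544 m/s; Re = 3.943e+04; f → 0.02245
  f = 0.02245 → V = 1.536 m/s; Re = 3.921e+04; f → 0.02248
Converged (Δf/f < 1%). With the final f = 0.02248: V = √(2·1.576e+05·0.02578/(0.02248·149·1030)) = 1.535 m/s.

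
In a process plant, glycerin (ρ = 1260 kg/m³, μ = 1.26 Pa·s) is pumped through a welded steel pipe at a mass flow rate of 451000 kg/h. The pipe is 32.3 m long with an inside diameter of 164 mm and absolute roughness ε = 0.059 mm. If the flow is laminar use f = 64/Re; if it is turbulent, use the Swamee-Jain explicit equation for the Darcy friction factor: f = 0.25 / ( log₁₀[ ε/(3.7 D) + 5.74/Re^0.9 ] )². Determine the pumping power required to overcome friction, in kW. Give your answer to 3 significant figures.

ṁ = 451000 kg/h = 451000/3600 = 125.3 kg/s.
A = πD²/4 = π(0.164)²/4 = 0.02112 m²; mean velocity V = ṁ/(ρA) = 125.3/(1260 · 0.02112) = 4.707 m/s.
Reynolds number Re = ρVD/μ = 1260 · 4.707 · 0.164 / 1.26 = 771.9.
Re < 2300 → laminar flow, so f = 64/Re = 64/771.9 = 0.08291 (the turbulent correlation is not needed).
Darcy-Weisbach: ΔP = f(L/D)(ρV²/2) = 0.08291·(32.3/0.164)·(1260·4.707²/2) = 0.08291·197·1.396e+04 = 2.279e+05 Pa.
Q = ṁ/ρ = 125.3/1260 = 0.09943 m³/s.
Pumping power P = QΔP = 0.09943·2.279e+05 = 22660 W = 22.7 kW.

P ≈ 22.7 kW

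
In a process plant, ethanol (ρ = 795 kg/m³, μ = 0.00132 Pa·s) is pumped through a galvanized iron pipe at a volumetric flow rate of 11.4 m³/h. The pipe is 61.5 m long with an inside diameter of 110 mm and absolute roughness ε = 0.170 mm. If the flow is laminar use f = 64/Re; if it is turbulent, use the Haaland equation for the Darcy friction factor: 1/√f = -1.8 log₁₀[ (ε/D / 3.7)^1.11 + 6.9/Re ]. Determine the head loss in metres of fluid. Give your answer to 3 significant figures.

h_f ≈ 0.0891 m

Q = 11.4 m³/h = 11.4/3600 = 0.003167 m³/s.
Cross-sectional area A = πD²/4 = π(0.11)²/4 = 0.009503 m²; mean velocity V = Q/A = 0.003167/0.009503 = 0.3332 m/s.
Reynolds number Re = ρVD/μ = 795 · 0.3332 · 0.11 / 0.00132 = 2.208e+04.
Re > 4000 → turbulent. Relative roughness ε/D = 0.00017/0.11 = 0.00155. Haaland: 1/√f = -1.8 log₁₀[(0.00155/3.7)^1.11 + 6.9/2.208e+04] = -1.8 log₁₀[0.000177 + 0.000313] = 5.958, so f = 0.02817.
Darcy-Weisbach: ΔP = f(L/D)(ρV²/2) = 0.02817·(61.5/0.11)·(795·0.3332²/2) = 0.02817·559.1·44.14 = 695.2 Pa.
Head loss h_f = ΔP/(ρg) = 695.2/(795·9.81) = 0.0891 m.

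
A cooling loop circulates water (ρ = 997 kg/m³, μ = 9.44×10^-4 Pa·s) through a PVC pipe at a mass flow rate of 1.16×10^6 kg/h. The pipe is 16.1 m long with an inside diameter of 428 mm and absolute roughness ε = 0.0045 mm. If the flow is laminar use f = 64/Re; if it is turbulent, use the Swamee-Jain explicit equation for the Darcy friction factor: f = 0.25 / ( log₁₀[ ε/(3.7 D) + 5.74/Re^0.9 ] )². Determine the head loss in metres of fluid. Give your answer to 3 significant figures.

h_f ≈ 0.115 m

ṁ = 1.16×10^6 kg/h = 1.16×10^6/3600 = 322.2 kg/s.
A = πD²/4 = π(0.428)²/4 = 0.1439 m²; mean velocity V = ṁ/(ρA) = 322.2/(997 · 0.1439) = 2.246 m/s.
Reynolds number Re = ρVD/μ = 997 · 2.246 · 0.428 / 0.000944 = 1.015e+06.
Re > 4000 → turbulent. Relative roughness ε/D = 4.5e-06/0.428 = 1.05e-05. Swamee-Jain: f = 0.25/(log₁₀[1.05e-05/3.7 + 5.74/1.015e+06^0.9])² = 0.25/(log₁₀[2.84e-06 + 2.25e-05])² = 0.25/(-4.596)² = 0.01184.
Darcy-Weisbach: ΔP = f(L/D)(ρV²/2) = 0.01184·(16.1/0.428)·(997·2.246²/2) = 0.01184·37.62·2516 = 1120 Pa.
Head loss h_f = ΔP/(ρg) = 1120/(997·9.81) = 0.115 m.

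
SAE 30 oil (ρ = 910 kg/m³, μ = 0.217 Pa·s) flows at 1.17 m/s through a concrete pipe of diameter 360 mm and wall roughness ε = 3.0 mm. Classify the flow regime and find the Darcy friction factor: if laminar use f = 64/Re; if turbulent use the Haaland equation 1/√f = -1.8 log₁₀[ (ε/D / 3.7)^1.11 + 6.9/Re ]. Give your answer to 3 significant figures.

Re = ρVD/μ = 910·1.17·0.36/0.217 = 1766.
Re < 2300 → laminar, so f = 64/Re = 0.03623 (roughness is irrelevant in laminar flow).

f ≈ 0.0362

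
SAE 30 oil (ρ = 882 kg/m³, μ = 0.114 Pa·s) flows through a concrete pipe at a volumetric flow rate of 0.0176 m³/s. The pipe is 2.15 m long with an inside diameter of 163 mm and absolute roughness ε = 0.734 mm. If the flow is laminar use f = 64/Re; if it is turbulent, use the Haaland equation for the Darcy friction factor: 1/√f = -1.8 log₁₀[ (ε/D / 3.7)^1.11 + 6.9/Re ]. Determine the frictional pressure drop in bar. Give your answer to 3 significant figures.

Cross-sectional area A = πD²/4 = π(0.163)²/4 = 0.02087 m²; mean velocity V = Q/A = 0.0176/0.02087 = 0.8434 m/s.
Reynolds number Re = ρVD/μ = 882 · 0.8434 · 0.163 / 0.114 = 1064.
Re < 2300 → laminar flow, so f = 64/Re = 64/1064 = 0.06017 (the turbulent correlation is not needed).
Darcy-Weisbach: ΔP = f(L/D)(ρV²/2) = 0.06017·(2.15/0.163)·(882·0.8434²/2) = 0.06017·13.19·313.7 = 249 Pa.
ΔP = 249 Pa = 0.00249 bar.

ΔP ≈ 0.00249 bar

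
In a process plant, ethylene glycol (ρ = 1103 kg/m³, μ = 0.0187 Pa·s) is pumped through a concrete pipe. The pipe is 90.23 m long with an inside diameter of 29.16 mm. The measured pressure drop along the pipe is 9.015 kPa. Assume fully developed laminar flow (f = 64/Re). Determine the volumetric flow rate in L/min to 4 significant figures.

Q ≈ 5.689 L/min

For laminar flow, f = 64/Re with Re = ρVD/μ, so Darcy-Weisbach reduces to ΔP = 32μLV/D². Solving for V: V = ΔP·D²/(32μL) = 9015·(0.02916)²/(32·0.0187·90.23) = 0.142 m/s.
Check: Re = ρVD/μ = 1103·0.142·0.02916/0.0187 = 244.2 < 2300, so the laminar assumption holds.
Q = V·A = 0.142·(π/4·0.02916²) = 9.481e-05 m³/s = 5.689 L/min.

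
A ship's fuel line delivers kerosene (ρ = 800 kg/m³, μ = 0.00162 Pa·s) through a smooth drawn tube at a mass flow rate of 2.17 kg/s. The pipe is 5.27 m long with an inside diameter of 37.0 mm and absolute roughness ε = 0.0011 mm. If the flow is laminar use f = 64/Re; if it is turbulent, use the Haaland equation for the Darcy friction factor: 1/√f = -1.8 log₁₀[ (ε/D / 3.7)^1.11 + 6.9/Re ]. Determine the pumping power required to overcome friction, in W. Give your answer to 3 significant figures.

A = πD²/4 = π(0.037)²/4 = 0.001075 m²; mean velocity V = ṁ/(ρA) = 2.17/(800 · 0.001075) = 2.523 m/s.
Reynolds number Re = ρVD/μ = 800 · 2.523 · 0.037 / 0.00162 = 4.609e+04.
Re > 4000 → turbulent. Relative roughness ε/D = 1.1e-06/0.037 = 2.97e-05. Haaland: 1/√f = -1.8 log₁₀[(2.97e-05/3.7)^1.11 + 6.9/4.609e+04] = -1.8 log₁₀[2.21e-06 + 0.00015] = 6.873, so f = 0.02117.
Darcy-Weisbach: ΔP = f(L/D)(ρV²/2) = 0.02117·(5.27/0.037)·(800·2.523²/2) = 0.02117·142.4·2546 = 7675 Pa.
Q = ṁ/ρ = 2.17/800 = 0.002713 m³/s.
Pumping power P = QΔP = 0.002713·7675 = 20.82 W = 20.8 W.

P ≈ 20.8 W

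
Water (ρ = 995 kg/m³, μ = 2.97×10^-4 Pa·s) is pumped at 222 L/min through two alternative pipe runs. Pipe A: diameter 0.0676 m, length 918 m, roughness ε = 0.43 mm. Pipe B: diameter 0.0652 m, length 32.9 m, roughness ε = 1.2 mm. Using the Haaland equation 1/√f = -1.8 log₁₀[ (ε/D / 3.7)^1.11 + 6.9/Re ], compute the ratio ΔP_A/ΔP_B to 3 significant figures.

Pipe A: V = Q/A = 0.0037/0.003589 = 1.031 m/s; Re = 2.335e+05; ε/D = 0.00636; Haaland → f = 0.03309; ΔP_A = f(L/D)(ρV²/2) = 2.376e+05 Pa.
Pipe B: V = Q/A = 0.0037/0.003339 = 1.108 m/s; Re = 2.421e+05; ε/D = 0.0184; Haaland → f = 0.04738; ΔP_B = f(L/D)(ρV²/2) = 1.461e+04 Pa.
ΔP_A/ΔP_B = 2.376e+05/1.461e+04 = 16.3.

ΔP_A/ΔP_B ≈ 16.3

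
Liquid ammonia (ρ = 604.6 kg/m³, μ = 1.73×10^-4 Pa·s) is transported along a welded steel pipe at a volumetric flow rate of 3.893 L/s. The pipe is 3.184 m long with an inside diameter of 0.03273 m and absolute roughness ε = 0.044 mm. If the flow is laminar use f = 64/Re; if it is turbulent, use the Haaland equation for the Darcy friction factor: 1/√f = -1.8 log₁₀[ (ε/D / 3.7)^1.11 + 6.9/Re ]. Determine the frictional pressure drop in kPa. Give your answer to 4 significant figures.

Q = 3.893 L/s = 3.893/1000 = 0.003893 m³/s.
Cross-sectional area A = πD²/4 = π(0.03273)²/4 = 0.0008414 m²; mean velocity V = Q/A = 0.003893/0.0008414 = 4.627 m/s.
Reynolds number Re = ρVD/μ = 604.6 · 4.627 · 0.03273 / 0.000173 = 5.293e+05.
Re > 4000 → turbulent. Relative roughness ε/D = 4.4e-05/0.03273 = 0.00134. Haaland: 1/√f = -1.8 log₁₀[(0.00134/3.7)^1.11 + 6.9/5.293e+05] = -1.8 log₁₀[0.000152 + 1.3e-05] = 6.808, so f = 0.02157.
Darcy-Weisbach: ΔP = f(L/D)(ρV²/2) = 0.02157·(3.184/0.03273)·(604.6·4.627²/2) = 0.02157·97.28·6472 = 1.358e+04 Pa.
ΔP = 1.358e+04 Pa = 13.58 kPa.

ΔP ≈ 13.58 kPa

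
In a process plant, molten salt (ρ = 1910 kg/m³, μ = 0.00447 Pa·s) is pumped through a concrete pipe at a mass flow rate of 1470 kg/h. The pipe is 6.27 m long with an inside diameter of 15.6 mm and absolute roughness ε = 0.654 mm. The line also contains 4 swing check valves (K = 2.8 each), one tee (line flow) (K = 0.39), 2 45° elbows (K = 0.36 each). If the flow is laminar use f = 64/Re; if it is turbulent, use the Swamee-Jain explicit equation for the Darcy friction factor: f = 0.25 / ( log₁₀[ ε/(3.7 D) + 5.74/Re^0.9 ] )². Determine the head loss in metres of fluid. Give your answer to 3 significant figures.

h_f ≈ 2.60 m

ṁ = 1470 kg/h = 1470/3600 = 0.4083 kg/s.
A = πD²/4 = π(0.0156)²/4 = 0.0001911 m²; mean velocity V = ṁ/(ρA) = 0.4083/(1910 · 0.0001911) = 1.119 m/s.
Reynolds number Re = ρVD/μ = 1910 · 1.119 · 0.0156 / 0.00447 = 7456.
Re > 4000 → turbulent. Relative roughness ε/D = 0.000654/0.0156 = 0.0419. Swamee-Jain: f = 0.25/(log₁₀[0.0419/3.7 + 5.74/7456^0.9])² = 0.25/(log₁₀[0.0113 + 0.00188])² = 0.25/(-1.879)² = 0.0708.
Total minor-loss coefficient ΣK = 4·2.8 + 1·0.39 + 2·0.36 = 12.3.
ΔP = [f·L/D + ΣK]·(ρV²/2) = [0.0708·6.27/0.0156 + 12.3]·(1910·1.119²/2) = [28.46 + 12.3]·1195 = 4.871e+04 Pa.
Head loss h_f = ΔP/(ρg) = 4.871e+04/(1910·9.81) = 2.60 m.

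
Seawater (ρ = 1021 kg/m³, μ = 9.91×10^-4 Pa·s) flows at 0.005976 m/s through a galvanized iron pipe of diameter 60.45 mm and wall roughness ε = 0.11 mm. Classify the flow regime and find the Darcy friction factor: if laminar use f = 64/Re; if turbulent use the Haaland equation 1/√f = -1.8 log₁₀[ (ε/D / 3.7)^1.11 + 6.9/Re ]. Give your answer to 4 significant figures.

f ≈ 0.1720

Re = ρVD/μ = 1021·0.005976·0.06045/0.000991 = 372.2.
Re < 2300 → laminar, so f = 64/Re = 0.172 (roughness is irrelevant in laminar flow).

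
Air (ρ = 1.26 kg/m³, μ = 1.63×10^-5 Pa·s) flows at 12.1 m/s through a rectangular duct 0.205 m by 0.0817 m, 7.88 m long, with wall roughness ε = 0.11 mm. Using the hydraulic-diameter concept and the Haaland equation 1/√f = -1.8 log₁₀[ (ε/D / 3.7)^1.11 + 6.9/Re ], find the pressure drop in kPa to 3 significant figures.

Hydraulic diameter D_h = 4A/P = 4·(0.205·0.0817)/(2·(0.205+0.0817)) = 0.06699/0.5734 = 0.1168 m.
Re = ρVD_h/μ = 1.26·12.1·0.1168/1.63e-05 = 1.093e+05.
ε/D_h = 0.00011/0.1168 = 0.000941; Haaland gives 1/√f = -1.8 log₁₀[0.000102+6.31e-05] = 6.806, so f = 0.02159.
ΔP = f(L/D_h)(ρV²/2) = 0.02159·7.88/0.1168·92.24 = 134.3 Pa.
ΔP = 0.134 kPa.

ΔP ≈ 0.134 kPa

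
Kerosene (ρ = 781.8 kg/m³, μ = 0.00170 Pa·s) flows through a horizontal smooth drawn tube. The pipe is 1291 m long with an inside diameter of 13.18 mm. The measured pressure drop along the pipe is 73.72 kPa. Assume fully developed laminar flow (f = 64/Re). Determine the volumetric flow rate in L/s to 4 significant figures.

For laminar flow, f = 64/Re with Re = ρVD/μ, so Darcy-Weisbach reduces to ΔP = 32μLV/D². Solving for V: V = ΔP·D²/(32μL) = 7.372e+04·(0.01318)²/(32·0.0017·1291) = 0.1823 m/s.
Check: Re = ρVD/μ = 781.8·0.1823·0.01318/0.0017 = 1105 < 2300, so the laminar assumption holds.
Q = V·A = 0.1823·(π/4·0.01318²) = 2.488e-05 m³/s = 0.02488 L/s.

Q ≈ 0.02488 L/s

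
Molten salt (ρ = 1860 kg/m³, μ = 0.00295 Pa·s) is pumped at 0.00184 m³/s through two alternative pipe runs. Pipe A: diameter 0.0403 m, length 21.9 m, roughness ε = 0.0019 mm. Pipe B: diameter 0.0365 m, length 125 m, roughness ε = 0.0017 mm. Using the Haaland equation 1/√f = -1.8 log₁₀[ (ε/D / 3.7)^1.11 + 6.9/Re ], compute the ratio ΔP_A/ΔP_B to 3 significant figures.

Pipe A: V = Q/A = 0.00184/0.001276 = 1.443 m/s; Re = 3.665e+04; ε/D = 4.71e-05; Haaland → f = 0.02234; ΔP_A = f(L/D)(ρV²/2) = 2.349e+04 Pa.
Pipe B: V = Q/A = 0.00184/0.001046 = 1.758 m/s; Re = 4.047e+04; ε/D = 4.66e-05; Haaland → f = 0.02184; ΔP_B = f(L/D)(ρV²/2) = 2.151e+05 Pa.
ΔP_A/ΔP_B = 2.349e+04/2.151e+05 = 0.109.

ΔP_A/ΔP_B ≈ 0.109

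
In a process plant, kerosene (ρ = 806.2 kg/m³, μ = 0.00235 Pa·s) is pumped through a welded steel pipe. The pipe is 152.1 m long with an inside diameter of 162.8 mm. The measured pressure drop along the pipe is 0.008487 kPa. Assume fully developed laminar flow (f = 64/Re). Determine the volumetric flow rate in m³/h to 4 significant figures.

For laminar flow, f = 64/Re with Re = ρVD/μ, so Darcy-Weisbach reduces to ΔP = 32μLV/D². Solving for V: V = ΔP·D²/(32μL) = 8.487·(0.1628)²/(32·0.00235·152.1) = 0.01967 m/s.
Check: Re = ρVD/μ = 806.2·0.01967·0.1628/0.00235 = 1098 < 2300, so the laminar assumption holds.
Q = V·A = 0.01967·(π/4·0.1628²) = 0.0004094 m³/s = 1.474 m³/h.

Q ≈ 1.474 m³/h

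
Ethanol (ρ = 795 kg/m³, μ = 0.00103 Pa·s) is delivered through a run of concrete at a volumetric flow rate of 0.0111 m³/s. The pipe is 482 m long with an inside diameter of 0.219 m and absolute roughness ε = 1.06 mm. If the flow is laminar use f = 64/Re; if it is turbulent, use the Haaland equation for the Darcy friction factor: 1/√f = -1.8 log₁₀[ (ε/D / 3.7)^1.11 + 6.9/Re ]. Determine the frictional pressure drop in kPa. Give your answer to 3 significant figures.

ΔP ≈ 2.42 kPa

Cross-sectional area A = πD²/4 = π(0.219)²/4 = 0.03767 m²; mean velocity V = Q/A = 0.0111/0.03767 = 0.2947 m/s.
Reynolds number Re = ρVD/μ = 795 · 0.2947 · 0.219 / 0.00103 = 4.981e+04.
Re > 4000 → turbulent. Relative roughness ε/D = 0.00106/0.219 = 0.00484. Haaland: 1/√f = -1.8 log₁₀[(0.00484/3.7)^1.11 + 6.9/4.981e+04] = -1.8 log₁₀[0.00063 + 0.000139] = 5.606, so f = 0.03182.
Darcy-Weisbach: ΔP = f(L/D)(ρV²/2) = 0.03182·(482/0.219)·(795·0.2947²/2) = 0.03182·2201·34.52 = 2418 Pa.
ΔP = 2418 Pa = 2.42 kPa.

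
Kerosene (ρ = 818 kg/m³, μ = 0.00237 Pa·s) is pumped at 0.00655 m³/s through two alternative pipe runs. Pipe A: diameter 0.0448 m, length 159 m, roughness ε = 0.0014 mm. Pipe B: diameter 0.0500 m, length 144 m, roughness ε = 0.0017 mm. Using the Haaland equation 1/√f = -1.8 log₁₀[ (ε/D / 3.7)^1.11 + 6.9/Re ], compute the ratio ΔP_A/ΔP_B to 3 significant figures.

ΔP_A/ΔP_B ≈ 1.87

Pipe A: V = Q/A = 0.00655/0.001576 = 4.155 m/s; Re = 6.425e+04; ε/D = 3.13e-05; Haaland → f = 0.01968; ΔP_A = f(L/D)(ρV²/2) = 4.934e+05 Pa.
Pipe B: V = Q/A = 0.00655/0.001963 = 3.336 m/s; Re = 5.757e+04; ε/D = 3.4e-05; Haaland → f = 0.02017; ΔP_B = f(L/D)(ρV²/2) = 2.643e+05 Pa.
ΔP_A/ΔP_B = 4.934e+05/2.643e+05 = 1.87.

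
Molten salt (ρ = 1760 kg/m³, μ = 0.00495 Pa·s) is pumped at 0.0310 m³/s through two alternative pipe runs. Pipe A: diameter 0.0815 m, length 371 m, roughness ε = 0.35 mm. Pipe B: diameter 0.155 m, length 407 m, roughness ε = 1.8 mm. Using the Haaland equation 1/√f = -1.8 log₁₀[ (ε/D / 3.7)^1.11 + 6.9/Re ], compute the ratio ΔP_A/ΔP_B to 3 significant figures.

Pipe A: V = Q/A = 0.031/0.005217 = 5.942 m/s; Re = 1.722e+05; ε/D = 0.00429; Haaland → f = 0.02963; ΔP_A = f(L/D)(ρV²/2) = 4.191e+06 Pa.
Pipe B: V = Q/A = 0.031/0.01887 = 1.643 m/s; Re = 9.054e+04; ε/D = 0.0116; Haaland → f = 0.04054; ΔP_B = f(L/D)(ρV²/2) = 2.528e+05 Pa.
ΔP_A/ΔP_B = 4.191e+06/2.528e+05 = 16.6.

ΔP_A/ΔP_B ≈ 16.6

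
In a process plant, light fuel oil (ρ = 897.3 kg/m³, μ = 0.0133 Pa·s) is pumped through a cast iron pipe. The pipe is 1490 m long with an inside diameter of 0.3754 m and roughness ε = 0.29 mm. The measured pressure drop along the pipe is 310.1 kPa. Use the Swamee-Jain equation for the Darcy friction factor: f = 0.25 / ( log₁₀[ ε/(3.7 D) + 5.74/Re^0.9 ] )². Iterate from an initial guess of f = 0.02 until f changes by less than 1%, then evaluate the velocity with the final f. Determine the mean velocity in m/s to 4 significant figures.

V ≈ 2.788 m/s

Rearranging Darcy-Weisbach: V = √(2·ΔP·D/(f·L·ρ)). With ε/D = 0.00029/0.3754 = 0.000773, iterate starting from f = 0.02:
  f = 0.02 → V = √(2·3.101e+05·0.3754/(0.02·1490·897.3)) = 2.951 m/s; Re = ρVD/μ = 7.473e+04; f → 0.02225
  f = 0.02225 → V = 2.798 m/s; Re = 7.085e+04; f → 0.0224
Converged (Δf/f < 1%). With the final f = 0.0224: V = √(2·3.101e+05·0.3754/(0.0224·1490·897.3)) = 2.788 m/s.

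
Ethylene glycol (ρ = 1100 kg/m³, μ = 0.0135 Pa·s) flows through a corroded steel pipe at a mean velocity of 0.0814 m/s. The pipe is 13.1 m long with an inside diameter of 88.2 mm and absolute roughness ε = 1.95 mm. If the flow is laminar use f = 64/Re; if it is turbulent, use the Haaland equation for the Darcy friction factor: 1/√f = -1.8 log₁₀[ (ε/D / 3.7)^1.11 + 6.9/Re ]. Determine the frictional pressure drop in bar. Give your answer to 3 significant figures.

Reynolds number Re = ρVD/μ = 1100 · 0.0814 · 0.0882 / 0.0135 = 585.
Re < 2300 → laminar flow, so f = 64/Re = 64/585 = 0.1094 (the turbulent correlation is not needed).
Darcy-Weisbach: ΔP = f(L/D)(ρV²/2) = 0.1094·(13.1/0.0882)·(1100·0.0814²/2) = 0.1094·148.5·3.644 = 59.22 Pa.
ΔP = 59.22 Pa = 5.92×10^-4 bar.

ΔP ≈ 5.92×10^-4 bar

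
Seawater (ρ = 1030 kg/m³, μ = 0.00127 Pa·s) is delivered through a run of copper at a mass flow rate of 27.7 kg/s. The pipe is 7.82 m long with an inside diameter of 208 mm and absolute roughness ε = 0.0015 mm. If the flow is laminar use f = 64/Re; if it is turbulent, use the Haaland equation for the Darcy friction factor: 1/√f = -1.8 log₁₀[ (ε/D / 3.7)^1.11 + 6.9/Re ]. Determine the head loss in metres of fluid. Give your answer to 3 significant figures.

h_f ≈ 0.0202 m

A = πD²/4 = π(0.208)²/4 = 0.03398 m²; mean velocity V = ṁ/(ρA) = 27.7/(1030 · 0.03398) = 0.7915 m/s.
Reynolds number Re = ρVD/μ = 1030 · 0.7915 · 0.208 / 0.00127 = 1.335e+05.
Re > 4000 → turbulent. Relative roughness ε/D = 1.5e-06/0.208 = 7.21e-06. Haaland: 1/√f = -1.8 log₁₀[(7.21e-06/3.7)^1.11 + 6.9/1.335e+05] = -1.8 log₁₀[4.59e-07 + 5.17e-05] = 7.709, so f = 0.01683.
Darcy-Weisbach: ΔP = f(L/D)(ρV²/2) = 0.01683·(7.82/0.208)·(1030·0.7915²/2) = 0.01683·37.6·322.6 = 204.1 Pa.
Head loss h_f = ΔP/(ρg) = 204.1/(1030·9.81) = 0.0202 m.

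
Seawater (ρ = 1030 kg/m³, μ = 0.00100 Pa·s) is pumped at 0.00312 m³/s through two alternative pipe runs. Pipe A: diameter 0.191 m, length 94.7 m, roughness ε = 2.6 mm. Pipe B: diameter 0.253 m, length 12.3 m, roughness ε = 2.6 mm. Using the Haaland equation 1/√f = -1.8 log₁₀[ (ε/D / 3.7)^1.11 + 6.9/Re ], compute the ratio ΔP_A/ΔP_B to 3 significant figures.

Pipe A: V = Q/A = 0.00312/0.02865 = 0.1089 m/s; Re = 2.142e+04; ε/D = 0.0136; Haaland → f = 0.04439; ΔP_A = f(L/D)(ρV²/2) = 134.4 Pa.
Pipe B: V = Q/A = 0.00312/0.05027 = 0.06206 m/s; Re = 1.617e+04; ε/D = 0.0103; Haaland → f = 0.04154; ΔP_B = f(L/D)(ρV²/2) = 4.006 Pa.
ΔP_A/ΔP_B = 134.4/4.006 = 33.6.

ΔP_A/ΔP_B ≈ 33.6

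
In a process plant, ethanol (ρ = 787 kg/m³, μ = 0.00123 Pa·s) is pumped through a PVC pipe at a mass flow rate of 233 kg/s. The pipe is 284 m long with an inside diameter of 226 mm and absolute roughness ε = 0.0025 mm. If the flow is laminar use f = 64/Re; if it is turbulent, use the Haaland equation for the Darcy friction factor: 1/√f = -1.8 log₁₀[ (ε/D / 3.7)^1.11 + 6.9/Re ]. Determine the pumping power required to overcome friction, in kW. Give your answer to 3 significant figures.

P ≈ 93.1 kW

A = πD²/4 = π(0.226)²/4 = 0.04011 m²; mean velocity V = ṁ/(ρA) = 233/(787 · 0.04011) = 7.38 m/s.
Reynolds number Re = ρVD/μ = 787 · 7.38 · 0.226 / 0.00123 = 1.067e+06.
Re > 4000 → turbulent. Relative roughness ε/D = 2.5e-06/0.226 = 1.11e-05. Haaland: 1/√f = -1.8 log₁₀[(1.11e-05/3.7)^1.11 + 6.9/1.067e+06] = -1.8 log₁₀[7.38e-07 + 6.47e-06] = 9.256, so f = 0.01167.
Darcy-Weisbach: ΔP = f(L/D)(ρV²/2) = 0.01167·(284/0.226)·(787·7.38²/2) = 0.01167·1257·2.143e+04 = 3.144e+05 Pa.
Q = ṁ/ρ = 233/787 = 0.2961 m³/s.
Pumping power P = QΔP = 0.2961·3.144e+05 = 93070 W = 93.1 kW.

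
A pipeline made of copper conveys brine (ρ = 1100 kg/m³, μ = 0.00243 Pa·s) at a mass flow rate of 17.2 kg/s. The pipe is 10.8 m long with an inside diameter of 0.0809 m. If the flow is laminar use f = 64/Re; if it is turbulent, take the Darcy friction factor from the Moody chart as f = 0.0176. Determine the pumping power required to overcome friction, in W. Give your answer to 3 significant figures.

A = πD²/4 = π(0.0809)²/4 = 0.00514 m²; mean velocity V = ṁ/(ρA) = 17.2/(1100 · 0.00514) = 3.042 m/s.
Reynolds number Re = ρVD/μ = 1100 · 3.042 · 0.0809 / 0.00243 = 1.114e+05.
Re > 4000 → turbulent; use the Moody-chart value f = 0.0176.
Darcy-Weisbach: ΔP = f(L/D)(ρV²/2) = 0.0176·(10.8/0.0809)·(1100·3.042²/2) = 0.0176·133.5·5089 = 1.196e+04 Pa.
Q = ṁ/ρ = 17.2/1100 = 0.01564 m³/s.
Pumping power P = QΔP = 0.01564·1.196e+04 = 187.0 W = 187 W.

P ≈ 187 W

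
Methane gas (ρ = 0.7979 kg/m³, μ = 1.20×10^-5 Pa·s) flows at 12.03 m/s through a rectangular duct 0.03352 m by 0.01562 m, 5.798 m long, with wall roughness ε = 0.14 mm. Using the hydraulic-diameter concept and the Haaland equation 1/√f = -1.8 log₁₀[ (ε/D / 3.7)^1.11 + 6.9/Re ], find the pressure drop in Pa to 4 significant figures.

Hydraulic diameter D_h = 4A/P = 4·(0.03352·0.01562)/(2·(0.03352+0.01562)) = 0.002094/0.09828 = 0.02131 m.
Re = ρVD_h/μ = 0.7979·12.03·0.02131/1.2e-05 = 1.705e+04.
ε/D_h = 0.00014/0.02131 = 0.00657; Haaland gives 1/√f = -1.8 log₁₀[0.000885+0.000405] = 5.201, so f = 0.03696.
ΔP = f(L/D_h)(ρV²/2) = 0.03696·5.798/0.02131·57.74 = 580.7 Pa.

ΔP ≈ 580.7 Pa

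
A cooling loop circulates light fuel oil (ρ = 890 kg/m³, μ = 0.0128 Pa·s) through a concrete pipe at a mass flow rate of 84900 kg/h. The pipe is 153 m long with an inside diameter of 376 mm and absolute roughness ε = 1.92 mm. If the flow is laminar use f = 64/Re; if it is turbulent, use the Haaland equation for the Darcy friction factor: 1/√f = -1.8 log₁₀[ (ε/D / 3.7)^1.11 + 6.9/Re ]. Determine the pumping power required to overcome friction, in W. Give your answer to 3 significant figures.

ṁ = 84900 kg/h = 84900/3600 = 23.58 kg/s.
A = πD²/4 = π(0.376)²/4 = 0.111 m²; mean velocity V = ṁ/(ρA) = 23.58/(890 · 0.111) = 0.2386 m/s.
Reynolds number Re = ρVD/μ = 890 · 0.2386 · 0.376 / 0.0128 = 6239.
Re > 4000 → turbulent. Relative roughness ε/D = 0.00192/0.376 = 0.00511. Haaland: 1/√f = -1.8 log₁₀[(0.00511/3.7)^1.11 + 6.9/6239] = -1.8 log₁₀[0.000669 + 0.00111] = 4.952, so f = 0.04079.
Darcy-Weisbach: ΔP = f(L/D)(ρV²/2) = 0.04079·(153/0.376)·(890·0.2386²/2) = 0.04079·406.9·25.34 = 420.6 Pa.
Q = ṁ/ρ = 23.58/890 = 0.0265 m³/s.
Pumping power P = QΔP = 0.0265·420.6 = 11.15 W = 11.1 W.

P ≈ 11.1 W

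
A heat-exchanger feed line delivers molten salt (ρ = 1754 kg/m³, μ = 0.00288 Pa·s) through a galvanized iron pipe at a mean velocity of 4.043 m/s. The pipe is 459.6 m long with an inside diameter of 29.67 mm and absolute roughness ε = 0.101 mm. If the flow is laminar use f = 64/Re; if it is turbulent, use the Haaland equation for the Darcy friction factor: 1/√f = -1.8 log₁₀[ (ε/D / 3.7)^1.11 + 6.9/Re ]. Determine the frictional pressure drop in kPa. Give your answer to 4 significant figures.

Reynolds number Re = ρVD/μ = 1754 · 4.043 · 0.02967 / 0.00288 = 7.306e+04.
Re > 4000 → turbulent. Relative roughness ε/D = 0.000101/0.02967 = 0.0034. Haaland: 1/√f = -1.8 log₁₀[(0.0034/3.7)^1.11 + 6.9/7.306e+04] = -1.8 log₁₀[0.000426 + 9.44e-05] = 5.91, so f = 0.02863.
Darcy-Weisbach: ΔP = f(L/D)(ρV²/2) = 0.02863·(459.6/0.02967)·(1754·4.043²/2) = 0.02863·1.549e+04·1.434e+04 = 6.358e+06 Pa.
ΔP = 6.358e+06 Pa = 6358 kPa.

ΔP ≈ 6358 kPa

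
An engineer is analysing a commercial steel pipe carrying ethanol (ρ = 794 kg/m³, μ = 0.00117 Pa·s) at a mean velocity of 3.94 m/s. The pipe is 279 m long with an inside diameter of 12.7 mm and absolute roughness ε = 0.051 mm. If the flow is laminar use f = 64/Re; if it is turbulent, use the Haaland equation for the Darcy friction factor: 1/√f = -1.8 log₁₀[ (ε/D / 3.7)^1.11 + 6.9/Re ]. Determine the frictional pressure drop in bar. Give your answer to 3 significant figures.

Reynolds number Re = ρVD/μ = 794 · 3.94 · 0.0127 / 0.00117 = 3.396e+04.
Re > 4000 → turbulent. Relative roughness ε/D = 5.1e-05/0.0127 = 0.00402. Haaland: 1/√f = -1.8 log₁₀[(0.00402/3.7)^1.11 + 6.9/3.396e+04] = -1.8 log₁₀[0.000512 + 0.000203] = 5.662, so f = 0.0312.
Darcy-Weisbach: ΔP = f(L/D)(ρV²/2) = 0.0312·(279/0.0127)·(794·3.94²/2) = 0.0312·2.197e+04·6163 = 4.224e+06 Pa.
ΔP = 4.224e+06 Pa = 42.2 bar.

ΔP ≈ 42.2 bar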